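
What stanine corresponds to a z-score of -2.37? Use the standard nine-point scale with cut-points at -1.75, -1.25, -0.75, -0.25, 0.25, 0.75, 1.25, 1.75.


Stanine boundaries: [-1.75, -1.25, -0.75, -0.25, 0.25, 0.75, 1.25, 1.75]
z = -2.37
Check each boundary:
  z < -1.75
  z < -1.25
  z < -0.75
  z < -0.25
  z < 0.25
  z < 0.75
  z < 1.25
  z < 1.75
Highest qualifying boundary gives stanine = 1

1


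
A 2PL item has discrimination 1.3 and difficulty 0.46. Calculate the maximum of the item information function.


For 2PL, max info at theta = b = 0.46
I_max = a^2 / 4 = 1.3^2 / 4
= 1.69 / 4
I_max = 0.4225

0.4225


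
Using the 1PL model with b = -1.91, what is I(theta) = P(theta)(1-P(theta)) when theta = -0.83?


P = 1/(1+exp(-(-0.83--1.91))) = 0.7465
I = P*(1-P) = 0.7465 * 0.2535
I = 0.1892

0.1892


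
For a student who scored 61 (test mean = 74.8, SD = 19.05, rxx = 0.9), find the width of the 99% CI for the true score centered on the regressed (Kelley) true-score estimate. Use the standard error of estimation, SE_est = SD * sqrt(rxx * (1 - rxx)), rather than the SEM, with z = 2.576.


True score estimate = 0.9*61 + 0.1*74.8 = 62.38
SE_est = SD * sqrt(rxx * (1 - rxx)) = 19.05 * sqrt(0.9 * 0.1) = 19.05 * sqrt(0.09) = 5.715
CI = T_est +/- z * SE_est, so width = 2 * z * SE_est = 2 * 2.576 * 5.715
Width = 29.4437

29.4437


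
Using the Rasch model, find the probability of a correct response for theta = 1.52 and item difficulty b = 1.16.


theta - b = 1.52 - 1.16 = 0.36
exp(-(theta - b)) = exp(-0.36) = 0.6977
P = 1 / (1 + 0.6977)
P = 0.589

0.589


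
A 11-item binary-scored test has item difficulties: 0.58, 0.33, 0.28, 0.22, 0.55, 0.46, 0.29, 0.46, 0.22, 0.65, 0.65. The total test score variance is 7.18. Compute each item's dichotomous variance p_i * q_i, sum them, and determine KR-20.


For each item, compute p_i * q_i:
  Item 1: 0.58 * 0.42 = 0.2436
  Item 2: 0.33 * 0.67 = 0.2211
  Item 3: 0.28 * 0.72 = 0.2016
  Item 4: 0.22 * 0.78 = 0.1716
  Item 5: 0.55 * 0.45 = 0.2475
  Item 6: 0.46 * 0.54 = 0.2484
  Item 7: 0.29 * 0.71 = 0.2059
  Item 8: 0.46 * 0.54 = 0.2484
  Item 9: 0.22 * 0.78 = 0.1716
  Item 10: 0.65 * 0.35 = 0.2275
  Item 11: 0.65 * 0.35 = 0.2275
Sum(p_i * q_i) = 0.2436 + 0.2211 + 0.2016 + 0.1716 + 0.2475 + 0.2484 + 0.2059 + 0.2484 + 0.1716 + 0.2275 + 0.2275 = 2.4147
KR-20 = (k/(k-1)) * (1 - Sum(p_i*q_i) / Var_total)
= (11/10) * (1 - 2.4147/7.18)
= 1.1 * 0.6637
KR-20 = 0.7301

0.7301


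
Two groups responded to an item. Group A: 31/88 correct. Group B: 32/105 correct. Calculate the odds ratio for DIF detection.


Odds_A = 31/57 = 0.5439
Odds_B = 32/73 = 0.4384
OR = Odds_A / Odds_B = 0.5439 / 0.4384
Exactly, OR = (31 * 73) / (57 * 32) = 2263 / 1824
OR = 1.2407

1.2407


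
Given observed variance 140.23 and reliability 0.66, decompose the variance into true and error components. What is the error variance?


var_true = rxx * var_obs = 0.66 * 140.23 = 92.5518
var_error = var_obs - var_true
var_error = 140.23 - 92.5518
var_error = 47.6782

47.6782


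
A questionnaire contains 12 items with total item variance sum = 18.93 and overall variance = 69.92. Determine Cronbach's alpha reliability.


alpha = (k/(k-1)) * (1 - sum(si^2)/s_total^2)
= (12/11) * (1 - 18.93/69.92)
alpha = 0.7956

0.7956


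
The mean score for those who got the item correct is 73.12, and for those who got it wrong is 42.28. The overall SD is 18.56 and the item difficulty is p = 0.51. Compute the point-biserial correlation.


q = 1 - p = 0.49
rpb = ((M1 - M0) / SD) * sqrt(p * q)
rpb = ((73.12 - 42.28) / 18.56) * sqrt(0.51 * 0.49)
rpb = 0.8307

0.8307


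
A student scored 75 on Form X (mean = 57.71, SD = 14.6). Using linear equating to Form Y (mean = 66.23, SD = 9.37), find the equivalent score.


slope = SD_Y / SD_X = 9.37 / 14.6 ~ 0.6418
intercept = mean_Y - slope * mean_X = 66.23 - (9.37 / 14.6) * 57.71 ~ 29.1928
Y = slope * X + intercept. To avoid rounding drift from the rounded slope/intercept, evaluate the equivalent form Y = mean_Y + SD_Y * (X - mean_X) / SD_X at full precision:
Y = 66.23 + 9.37 * (75 - 57.71) / 14.6
Y = 66.23 + 9.37 * 17.29 / 14.6
Y = 66.23 + 162.0073 / 14.6
Y = 66.23 + 11.0964
Y = 77.3264

77.3264


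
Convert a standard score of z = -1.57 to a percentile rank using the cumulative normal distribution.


CDF(z) = 0.5 * (1 + erf(z/sqrt(2)))
erf(-1.1102) = -0.8836
CDF = 0.0582
Percentile rank = 0.0582 * 100 = 5.82

5.82


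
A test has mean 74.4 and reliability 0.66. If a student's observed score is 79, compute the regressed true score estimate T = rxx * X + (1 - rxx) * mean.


T_est = rxx * X + (1 - rxx) * mean
T_est = 0.66 * 79 + 0.34 * 74.4
T_est = 52.14 + 25.296
T_est = 77.436

77.436


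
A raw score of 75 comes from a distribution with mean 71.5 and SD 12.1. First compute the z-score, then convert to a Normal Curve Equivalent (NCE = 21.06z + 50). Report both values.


z = (X - mean) / SD = (75 - 71.5) / 12.1
z = 3.5 / 12.1
z = 0.2893
NCE = NCE = 21.06z + 50
Carry z at full precision (z = 3.5 / 12.1) into the conversion:
NCE = 21.06 * (3.5 / 12.1) + 50 = 73.71 / 12.1 + 50
NCE = 6.0917 + 50
NCE = 56.0917

56.0917


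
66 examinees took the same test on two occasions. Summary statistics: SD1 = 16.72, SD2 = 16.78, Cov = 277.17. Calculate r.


r = cov(X,Y) / (SD_X * SD_Y)
r = 277.17 / (16.72 * 16.78)
r = 277.17 / 280.5616
r = 0.9879

0.9879


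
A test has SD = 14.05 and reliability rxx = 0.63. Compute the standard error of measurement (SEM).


SEM = SD * sqrt(1 - rxx)
SEM = 14.05 * sqrt(1 - 0.63)
SEM = 14.05 * sqrt(0.37) = 14.05 * 0.608276
SEM = 8.5463

8.5463


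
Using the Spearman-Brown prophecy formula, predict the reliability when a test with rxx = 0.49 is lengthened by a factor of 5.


r_new = (n * rxx) / (1 + (n-1) * rxx)
r_new = (5 * 0.49) / (1 + 4 * 0.49)
r_new = 2.45 / 2.96
r_new = 0.8277

0.8277


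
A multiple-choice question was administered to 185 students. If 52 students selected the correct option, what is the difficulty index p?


Item difficulty p = number correct / total examinees
p = 52 / 185
p = 0.2811

0.2811


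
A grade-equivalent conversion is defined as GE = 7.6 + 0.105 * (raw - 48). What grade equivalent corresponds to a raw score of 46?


raw - median = 46 - 48 = -2
slope * diff = 0.105 * -2 = -0.21
GE = 7.6 + -0.21
GE = 7.39

7.39


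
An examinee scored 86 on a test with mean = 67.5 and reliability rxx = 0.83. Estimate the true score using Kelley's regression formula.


T_est = rxx * X + (1 - rxx) * mean
T_est = 0.83 * 86 + 0.17 * 67.5
T_est = 71.38 + 11.475
T_est = 82.855

82.855


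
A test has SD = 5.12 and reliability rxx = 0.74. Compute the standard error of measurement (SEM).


SEM = SD * sqrt(1 - rxx)
SEM = 5.12 * sqrt(1 - 0.74)
SEM = 5.12 * sqrt(0.26) = 5.12 * 0.509902
SEM = 2.6107

2.6107


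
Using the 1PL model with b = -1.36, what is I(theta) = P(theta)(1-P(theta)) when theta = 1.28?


P = 1/(1+exp(-(1.28--1.36))) = 0.9334
I = P*(1-P) = 0.9334 * 0.0666
I = 0.0622

0.0622


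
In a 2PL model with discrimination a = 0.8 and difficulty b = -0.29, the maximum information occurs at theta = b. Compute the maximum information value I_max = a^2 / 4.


For 2PL, max info at theta = b = -0.29
I_max = a^2 / 4 = 0.8^2 / 4
= 0.64 / 4
I_max = 0.16

0.16


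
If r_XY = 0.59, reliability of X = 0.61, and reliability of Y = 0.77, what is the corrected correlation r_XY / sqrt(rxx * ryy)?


r_corrected = rxy / sqrt(rxx * ryy)
= 0.59 / sqrt(0.61 * 0.77)
= 0.59 / sqrt(0.4697)
= 0.59 / 0.685347
r_corrected = 0.8609

0.8609


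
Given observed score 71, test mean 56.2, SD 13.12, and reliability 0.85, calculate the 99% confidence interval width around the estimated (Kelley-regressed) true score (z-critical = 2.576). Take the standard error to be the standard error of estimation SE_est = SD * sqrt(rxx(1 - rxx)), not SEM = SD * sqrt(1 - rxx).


True score estimate = 0.85*71 + 0.15*56.2 = 68.78
SE_est = SD * sqrt(rxx * (1 - rxx)) = 13.12 * sqrt(0.85 * 0.15) = 13.12 * sqrt(0.1275) = 4.684777
CI = T_est +/- z * SE_est, so width = 2 * z * SE_est = 2 * 2.576 * 4.684777
Width = 24.136

24.136


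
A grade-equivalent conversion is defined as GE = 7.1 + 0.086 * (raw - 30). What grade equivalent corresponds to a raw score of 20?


raw - median = 20 - 30 = -10
slope * diff = 0.086 * -10 = -0.86
GE = 7.1 + -0.86
GE = 6.24

6.24


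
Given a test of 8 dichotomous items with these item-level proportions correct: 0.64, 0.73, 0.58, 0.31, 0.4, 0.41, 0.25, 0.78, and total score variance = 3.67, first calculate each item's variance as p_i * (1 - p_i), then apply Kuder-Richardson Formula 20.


For each item, compute p_i * q_i:
  Item 1: 0.64 * 0.36 = 0.2304
  Item 2: 0.73 * 0.27 = 0.1971
  Item 3: 0.58 * 0.42 = 0.2436
  Item 4: 0.31 * 0.69 = 0.2139
  Item 5: 0.4 * 0.6 = 0.24
  Item 6: 0.41 * 0.59 = 0.2419
  Item 7: 0.25 * 0.75 = 0.1875
  Item 8: 0.78 * 0.22 = 0.1716
Sum(p_i * q_i) = 0.2304 + 0.1971 + 0.2436 + 0.2139 + 0.24 + 0.2419 + 0.1875 + 0.1716 = 1.726
KR-20 = (k/(k-1)) * (1 - Sum(p_i*q_i) / Var_total)
= (8/7) * (1 - 1.726/3.67)
= 1.1429 * 0.5297
KR-20 = 0.6054

0.6054


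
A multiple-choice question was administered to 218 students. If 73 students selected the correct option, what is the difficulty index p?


Item difficulty p = number correct / total examinees
p = 73 / 218
p = 0.3349

0.3349


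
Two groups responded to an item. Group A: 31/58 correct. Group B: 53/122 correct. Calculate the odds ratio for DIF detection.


Odds_A = 31/27 = 1.1481
Odds_B = 53/69 = 0.7681
OR = Odds_A / Odds_B = 1.1481 / 0.7681
Exactly, OR = (31 * 69) / (27 * 53) = 2139 / 1431
OR = 1.4948

1.4948


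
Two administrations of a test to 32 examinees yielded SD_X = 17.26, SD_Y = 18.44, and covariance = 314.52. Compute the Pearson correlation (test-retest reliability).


r = cov(X,Y) / (SD_X * SD_Y)
r = 314.52 / (17.26 * 18.44)
r = 314.52 / 318.2744
r = 0.9882

0.9882


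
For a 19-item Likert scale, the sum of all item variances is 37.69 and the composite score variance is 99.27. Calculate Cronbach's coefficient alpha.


alpha = (k/(k-1)) * (1 - sum(si^2)/s_total^2)
= (19/18) * (1 - 37.69/99.27)
alpha = 0.6548

0.6548


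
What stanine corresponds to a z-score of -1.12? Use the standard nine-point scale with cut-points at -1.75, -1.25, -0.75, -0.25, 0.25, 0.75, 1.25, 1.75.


Stanine boundaries: [-1.75, -1.25, -0.75, -0.25, 0.25, 0.75, 1.25, 1.75]
z = -1.12
Check each boundary:
  z >= -1.75 -> could be stanine 2
  z >= -1.25 -> could be stanine 3
  z < -0.75
  z < -0.25
  z < 0.25
  z < 0.75
  z < 1.25
  z < 1.75
Highest qualifying boundary gives stanine = 3

3


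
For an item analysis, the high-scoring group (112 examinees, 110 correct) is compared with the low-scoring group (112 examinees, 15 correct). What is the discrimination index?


p_upper = 110/112 = 0.9821
p_lower = 15/112 = 0.1339
D = 0.9821 - 0.1339 = 0.8482

0.8482


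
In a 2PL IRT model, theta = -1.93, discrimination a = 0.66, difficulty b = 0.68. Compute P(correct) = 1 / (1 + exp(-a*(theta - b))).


a*(theta - b) = 0.66 * (-1.93 - 0.68) = -1.7226
exp(--1.7226) = 5.5991
P = 1 / (1 + 5.5991)
P = 0.1515

0.1515


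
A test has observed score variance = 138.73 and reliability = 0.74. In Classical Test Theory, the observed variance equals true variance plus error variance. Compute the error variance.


var_true = rxx * var_obs = 0.74 * 138.73 = 102.6602
var_error = var_obs - var_true
var_error = 138.73 - 102.6602
var_error = 36.0698

36.0698


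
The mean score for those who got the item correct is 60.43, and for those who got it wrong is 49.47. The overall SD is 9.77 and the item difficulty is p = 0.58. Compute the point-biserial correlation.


q = 1 - p = 0.42
rpb = ((M1 - M0) / SD) * sqrt(p * q)
rpb = ((60.43 - 49.47) / 9.77) * sqrt(0.58 * 0.42)
rpb = 0.5537

0.5537


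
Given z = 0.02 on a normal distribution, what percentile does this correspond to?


CDF(z) = 0.5 * (1 + erf(z/sqrt(2)))
erf(0.0141) = 0.016
CDF = 0.508
Percentile rank = 0.508 * 100 = 50.8

50.8


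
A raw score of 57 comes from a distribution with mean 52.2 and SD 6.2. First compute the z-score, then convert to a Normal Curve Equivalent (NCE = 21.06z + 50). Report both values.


z = (X - mean) / SD = (57 - 52.2) / 6.2
z = 4.8 / 6.2
z = 0.7742
NCE = NCE = 21.06z + 50
Carry z at full precision (z = 4.8 / 6.2) into the conversion:
NCE = 21.06 * (4.8 / 6.2) + 50 = 101.088 / 6.2 + 50
NCE = 16.3045 + 50
NCE = 66.3045

66.3045


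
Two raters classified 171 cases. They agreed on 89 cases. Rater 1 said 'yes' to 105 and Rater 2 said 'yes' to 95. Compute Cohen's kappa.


P_o = 89/171 = 0.520468
P_e = (105*95 + 66*76) / 29241 = 0.512671
kappa = (P_o - P_e) / (1 - P_e)
kappa = (0.520468 - 0.512671) / (1 - 0.512671)
kappa = 0.016

0.016


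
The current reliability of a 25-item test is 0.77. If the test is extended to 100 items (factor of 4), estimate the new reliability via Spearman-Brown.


r_new = (n * rxx) / (1 + (n-1) * rxx)
r_new = (4 * 0.77) / (1 + 3 * 0.77)
r_new = 3.08 / 3.31
r_new = 0.9305

0.9305


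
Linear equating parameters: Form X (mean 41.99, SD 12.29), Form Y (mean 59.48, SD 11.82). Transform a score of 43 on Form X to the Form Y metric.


slope = SD_Y / SD_X = 11.82 / 12.29 ~ 0.9618
intercept = mean_Y - slope * mean_X = 59.48 - (11.82 / 12.29) * 41.99 ~ 19.0958
Y = slope * X + intercept. To avoid rounding drift from the rounded slope/intercept, evaluate the equivalent form Y = mean_Y + SD_Y * (X - mean_X) / SD_X at full precision:
Y = 59.48 + 11.82 * (43 - 41.99) / 12.29
Y = 59.48 + 11.82 * 1.01 / 12.29
Y = 59.48 + 11.9382 / 12.29
Y = 59.48 + 0.9714
Y = 60.4514

60.4514


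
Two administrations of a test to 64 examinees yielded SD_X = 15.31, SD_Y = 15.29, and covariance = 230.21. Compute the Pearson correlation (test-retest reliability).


r = cov(X,Y) / (SD_X * SD_Y)
r = 230.21 / (15.31 * 15.29)
r = 230.21 / 234.0899
r = 0.9834

0.9834


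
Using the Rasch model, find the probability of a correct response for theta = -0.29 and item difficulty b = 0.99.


theta - b = -0.29 - 0.99 = -1.28
exp(-(theta - b)) = exp(1.28) = 3.5966
P = 1 / (1 + 3.5966)
P = 0.2176

0.2176


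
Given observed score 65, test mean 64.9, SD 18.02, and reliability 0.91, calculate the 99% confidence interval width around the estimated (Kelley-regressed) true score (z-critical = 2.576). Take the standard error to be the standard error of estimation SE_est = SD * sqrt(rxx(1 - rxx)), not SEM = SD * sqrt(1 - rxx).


True score estimate = 0.91*65 + 0.09*64.9 = 64.991
SE_est = SD * sqrt(rxx * (1 - rxx)) = 18.02 * sqrt(0.91 * 0.09) = 18.02 * sqrt(0.0819) = 5.156995
CI = T_est +/- z * SE_est, so width = 2 * z * SE_est = 2 * 2.576 * 5.156995
Width = 26.5688

26.5688


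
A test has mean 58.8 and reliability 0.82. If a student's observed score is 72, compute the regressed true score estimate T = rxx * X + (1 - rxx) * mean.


T_est = rxx * X + (1 - rxx) * mean
T_est = 0.82 * 72 + 0.18 * 58.8
T_est = 59.04 + 10.584
T_est = 69.624

69.624


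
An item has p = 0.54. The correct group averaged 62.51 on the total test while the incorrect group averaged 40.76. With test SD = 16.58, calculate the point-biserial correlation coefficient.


q = 1 - p = 0.46
rpb = ((M1 - M0) / SD) * sqrt(p * q)
rpb = ((62.51 - 40.76) / 16.58) * sqrt(0.54 * 0.46)
rpb = 0.6538

0.6538


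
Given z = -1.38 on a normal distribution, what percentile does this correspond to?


CDF(z) = 0.5 * (1 + erf(z/sqrt(2)))
erf(-0.9758) = -0.8324
CDF = 0.0838
Percentile rank = 0.0838 * 100 = 8.38

8.38


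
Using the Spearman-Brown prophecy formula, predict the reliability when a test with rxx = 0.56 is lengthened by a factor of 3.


r_new = (n * rxx) / (1 + (n-1) * rxx)
r_new = (3 * 0.56) / (1 + 2 * 0.56)
r_new = 1.68 / 2.12
r_new = 0.7925

0.7925


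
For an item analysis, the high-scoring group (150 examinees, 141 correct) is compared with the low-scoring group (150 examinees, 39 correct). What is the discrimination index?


p_upper = 141/150 = 0.94
p_lower = 39/150 = 0.26
D = 0.94 - 0.26 = 0.68

0.68


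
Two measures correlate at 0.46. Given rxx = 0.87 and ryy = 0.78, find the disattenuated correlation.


r_corrected = rxy / sqrt(rxx * ryy)
= 0.46 / sqrt(0.87 * 0.78)
= 0.46 / sqrt(0.6786)
= 0.46 / 0.823772
r_corrected = 0.5584

0.5584


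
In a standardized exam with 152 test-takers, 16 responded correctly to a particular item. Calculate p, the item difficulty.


Item difficulty p = number correct / total examinees
p = 16 / 152
p = 0.1053

0.1053


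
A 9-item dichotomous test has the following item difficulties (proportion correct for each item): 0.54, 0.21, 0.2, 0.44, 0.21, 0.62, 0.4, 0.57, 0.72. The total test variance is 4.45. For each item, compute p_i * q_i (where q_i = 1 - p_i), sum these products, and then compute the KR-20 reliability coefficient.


For each item, compute p_i * q_i:
  Item 1: 0.54 * 0.46 = 0.2484
  Item 2: 0.21 * 0.79 = 0.1659
  Item 3: 0.2 * 0.8 = 0.16
  Item 4: 0.44 * 0.56 = 0.2464
  Item 5: 0.21 * 0.79 = 0.1659
  Item 6: 0.62 * 0.38 = 0.2356
  Item 7: 0.4 * 0.6 = 0.24
  Item 8: 0.57 * 0.43 = 0.2451
  Item 9: 0.72 * 0.28 = 0.2016
Sum(p_i * q_i) = 0.2484 + 0.1659 + 0.16 + 0.2464 + 0.1659 + 0.2356 + 0.24 + 0.2451 + 0.2016 = 1.9089
KR-20 = (k/(k-1)) * (1 - Sum(p_i*q_i) / Var_total)
= (9/8) * (1 - 1.9089/4.45)
= 1.125 * 0.571
KR-20 = 0.6424

0.6424


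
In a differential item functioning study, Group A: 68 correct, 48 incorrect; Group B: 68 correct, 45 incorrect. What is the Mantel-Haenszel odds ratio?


Odds_A = 68/48 = 1.4167
Odds_B = 68/45 = 1.5111
OR = Odds_A / Odds_B = 1.4167 / 1.5111
Exactly, OR = (68 * 45) / (48 * 68) = 3060 / 3264
OR = 0.9375

0.9375


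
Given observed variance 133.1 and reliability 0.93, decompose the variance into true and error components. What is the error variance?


var_true = rxx * var_obs = 0.93 * 133.1 = 123.783
var_error = var_obs - var_true
var_error = 133.1 - 123.783
var_error = 9.317

9.317


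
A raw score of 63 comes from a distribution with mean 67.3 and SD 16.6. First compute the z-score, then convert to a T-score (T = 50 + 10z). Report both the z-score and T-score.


z = (X - mean) / SD = (63 - 67.3) / 16.6
z = -4.3 / 16.6
z = -0.259
T-score = T = 50 + 10z
Carry z at full precision (z = -4.3 / 16.6) into the conversion:
T-score = 50 + 10 * (-4.3 / 16.6) = 50 + -43 / 16.6
T-score = 50 + -2.5904
T-score = 47.4096

47.4096


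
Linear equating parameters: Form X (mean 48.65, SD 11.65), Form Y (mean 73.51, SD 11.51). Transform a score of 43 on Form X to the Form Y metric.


slope = SD_Y / SD_X = 11.51 / 11.65 ~ 0.988
intercept = mean_Y - slope * mean_X = 73.51 - (11.51 / 11.65) * 48.65 ~ 25.4446
Y = slope * X + intercept. To avoid rounding drift from the rounded slope/intercept, evaluate the equivalent form Y = mean_Y + SD_Y * (X - mean_X) / SD_X at full precision:
Y = 73.51 + 11.51 * (43 - 48.65) / 11.65
Y = 73.51 - 11.51 * 5.65 / 11.65
Y = 73.51 - 65.0315 / 11.65
Y = 73.51 - 5.5821
Y = 67.9279

67.9279


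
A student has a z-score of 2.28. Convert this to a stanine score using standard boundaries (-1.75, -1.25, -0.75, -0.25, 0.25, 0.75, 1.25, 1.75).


Stanine boundaries: [-1.75, -1.25, -0.75, -0.25, 0.25, 0.75, 1.25, 1.75]
z = 2.28
Check each boundary:
  z >= -1.75 -> could be stanine 2
  z >= -1.25 -> could be stanine 3
  z >= -0.75 -> could be stanine 4
  z >= -0.25 -> could be stanine 5
  z >= 0.25 -> could be stanine 6
  z >= 0.75 -> could be stanine 7
  z >= 1.25 -> could be stanine 8
  z >= 1.75 -> could be stanine 9
Highest qualifying boundary gives stanine = 9

9


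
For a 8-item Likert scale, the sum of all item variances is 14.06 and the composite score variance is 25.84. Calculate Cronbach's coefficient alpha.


alpha = (k/(k-1)) * (1 - sum(si^2)/s_total^2)
= (8/7) * (1 - 14.06/25.84)
alpha = 0.521

0.521


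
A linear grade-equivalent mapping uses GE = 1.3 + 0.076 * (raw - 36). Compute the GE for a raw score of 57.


raw - median = 57 - 36 = 21
slope * diff = 0.076 * 21 = 1.596
GE = 1.3 + 1.596
GE = 2.896

2.896


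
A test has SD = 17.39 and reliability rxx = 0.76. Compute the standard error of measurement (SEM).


SEM = SD * sqrt(1 - rxx)
SEM = 17.39 * sqrt(1 - 0.76)
SEM = 17.39 * sqrt(0.24) = 17.39 * 0.489898
SEM = 8.5193

8.5193


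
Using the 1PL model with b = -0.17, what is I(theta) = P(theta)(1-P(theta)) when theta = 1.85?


P = 1/(1+exp(-(1.85--0.17))) = 0.8829
I = P*(1-P) = 0.8829 * 0.1171
I = 0.1034

0.1034


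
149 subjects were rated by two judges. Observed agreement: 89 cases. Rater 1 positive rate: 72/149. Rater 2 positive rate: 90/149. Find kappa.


P_o = 89/149 = 0.597315
P_e = (72*90 + 77*59) / 22201 = 0.496509
kappa = (P_o - P_e) / (1 - P_e)
kappa = (0.597315 - 0.496509) / (1 - 0.496509)
kappa = 0.2002

0.2002


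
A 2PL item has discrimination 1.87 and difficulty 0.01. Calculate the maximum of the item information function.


For 2PL, max info at theta = b = 0.01
I_max = a^2 / 4 = 1.87^2 / 4
= 3.4969 / 4
I_max = 0.8742

0.8742


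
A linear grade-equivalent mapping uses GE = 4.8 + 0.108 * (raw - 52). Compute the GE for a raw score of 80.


raw - median = 80 - 52 = 28
slope * diff = 0.108 * 28 = 3.024
GE = 4.8 + 3.024
GE = 7.824

7.824


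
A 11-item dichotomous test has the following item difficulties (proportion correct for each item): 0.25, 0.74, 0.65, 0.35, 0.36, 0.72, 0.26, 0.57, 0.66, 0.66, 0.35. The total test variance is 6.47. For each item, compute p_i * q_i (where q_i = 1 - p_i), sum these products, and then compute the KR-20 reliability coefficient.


For each item, compute p_i * q_i:
  Item 1: 0.25 * 0.75 = 0.1875
  Item 2: 0.74 * 0.26 = 0.1924
  Item 3: 0.65 * 0.35 = 0.2275
  Item 4: 0.35 * 0.65 = 0.2275
  Item 5: 0.36 * 0.64 = 0.2304
  Item 6: 0.72 * 0.28 = 0.2016
  Item 7: 0.26 * 0.74 = 0.1924
  Item 8: 0.57 * 0.43 = 0.2451
  Item 9: 0.66 * 0.34 = 0.2244
  Item 10: 0.66 * 0.34 = 0.2244
  Item 11: 0.35 * 0.65 = 0.2275
Sum(p_i * q_i) = 0.1875 + 0.1924 + 0.2275 + 0.2275 + 0.2304 + 0.2016 + 0.1924 + 0.2451 + 0.2244 + 0.2244 + 0.2275 = 2.3807
KR-20 = (k/(k-1)) * (1 - Sum(p_i*q_i) / Var_total)
= (11/10) * (1 - 2.3807/6.47)
= 1.1 * 0.632
KR-20 = 0.6952

0.6952


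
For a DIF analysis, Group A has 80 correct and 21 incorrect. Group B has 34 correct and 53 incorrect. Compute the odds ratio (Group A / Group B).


Odds_A = 80/21 = 3.8095
Odds_B = 34/53 = 0.6415
OR = Odds_A / Odds_B = 3.8095 / 0.6415
Exactly, OR = (80 * 53) / (21 * 34) = 4240 / 714
OR = 5.9384

5.9384


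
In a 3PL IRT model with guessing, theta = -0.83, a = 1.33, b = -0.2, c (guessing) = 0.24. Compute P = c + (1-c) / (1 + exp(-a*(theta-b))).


logit = 1.33*(-0.83 - -0.2) = -0.8379
P* = 1/(1 + exp(--0.8379)) = 0.302
P = 0.24 + (1 - 0.24) * 0.302
P = 0.4695

0.4695


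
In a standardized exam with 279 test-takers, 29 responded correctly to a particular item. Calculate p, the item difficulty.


Item difficulty p = number correct / total examinees
p = 29 / 279
p = 0.1039

0.1039


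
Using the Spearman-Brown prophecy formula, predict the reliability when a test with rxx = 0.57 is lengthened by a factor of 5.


r_new = (n * rxx) / (1 + (n-1) * rxx)
r_new = (5 * 0.57) / (1 + 4 * 0.57)
r_new = 2.85 / 3.28
r_new = 0.8689

0.8689


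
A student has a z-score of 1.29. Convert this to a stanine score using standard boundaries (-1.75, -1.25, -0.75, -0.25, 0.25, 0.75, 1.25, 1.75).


Stanine boundaries: [-1.75, -1.25, -0.75, -0.25, 0.25, 0.75, 1.25, 1.75]
z = 1.29
Check each boundary:
  z >= -1.75 -> could be stanine 2
  z >= -1.25 -> could be stanine 3
  z >= -0.75 -> could be stanine 4
  z >= -0.25 -> could be stanine 5
  z >= 0.25 -> could be stanine 6
  z >= 0.75 -> could be stanine 7
  z >= 1.25 -> could be stanine 8
  z < 1.75
Highest qualifying boundary gives stanine = 8

8


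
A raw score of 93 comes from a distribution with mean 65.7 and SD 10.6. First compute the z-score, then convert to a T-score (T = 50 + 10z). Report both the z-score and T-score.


z = (X - mean) / SD = (93 - 65.7) / 10.6
z = 27.3 / 10.6
z = 2.5755
T-score = T = 50 + 10z
Carry z at full precision (z = 27.3 / 10.6) into the conversion:
T-score = 50 + 10 * (27.3 / 10.6) = 50 + 273 / 10.6
T-score = 50 + 25.7547
T-score = 75.7547

75.7547


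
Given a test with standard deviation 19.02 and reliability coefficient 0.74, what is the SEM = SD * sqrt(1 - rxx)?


SEM = SD * sqrt(1 - rxx)
SEM = 19.02 * sqrt(1 - 0.74)
SEM = 19.02 * sqrt(0.26) = 19.02 * 0.509902
SEM = 9.6983

9.6983


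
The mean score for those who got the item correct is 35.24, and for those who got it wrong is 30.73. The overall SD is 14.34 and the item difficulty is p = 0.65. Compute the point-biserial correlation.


q = 1 - p = 0.35
rpb = ((M1 - M0) / SD) * sqrt(p * q)
rpb = ((35.24 - 30.73) / 14.34) * sqrt(0.65 * 0.35)
rpb = 0.15

0.15


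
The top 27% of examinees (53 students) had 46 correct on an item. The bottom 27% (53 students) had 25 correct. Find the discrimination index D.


p_upper = 46/53 = 0.8679
p_lower = 25/53 = 0.4717
D = 0.8679 - 0.4717 = 0.3962

0.3962


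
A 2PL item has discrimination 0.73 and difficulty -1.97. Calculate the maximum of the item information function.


For 2PL, max info at theta = b = -1.97
I_max = a^2 / 4 = 0.73^2 / 4
= 0.5329 / 4
I_max = 0.1332

0.1332


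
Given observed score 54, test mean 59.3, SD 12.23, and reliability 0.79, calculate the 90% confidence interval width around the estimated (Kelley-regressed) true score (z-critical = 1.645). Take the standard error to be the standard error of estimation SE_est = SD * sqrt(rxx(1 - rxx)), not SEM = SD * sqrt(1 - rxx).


True score estimate = 0.79*54 + 0.21*59.3 = 55.113
SE_est = SD * sqrt(rxx * (1 - rxx)) = 12.23 * sqrt(0.79 * 0.21) = 12.23 * sqrt(0.1659) = 4.98138
CI = T_est +/- z * SE_est, so width = 2 * z * SE_est = 2 * 1.645 * 4.98138
Width = 16.3887

16.3887


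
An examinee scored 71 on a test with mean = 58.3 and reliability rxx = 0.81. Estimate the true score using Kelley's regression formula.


T_est = rxx * X + (1 - rxx) * mean
T_est = 0.81 * 71 + 0.19 * 58.3
T_est = 57.51 + 11.077
T_est = 68.587

68.587


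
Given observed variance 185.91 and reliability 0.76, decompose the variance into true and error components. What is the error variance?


var_true = rxx * var_obs = 0.76 * 185.91 = 141.2916
var_error = var_obs - var_true
var_error = 185.91 - 141.2916
var_error = 44.6184

44.6184


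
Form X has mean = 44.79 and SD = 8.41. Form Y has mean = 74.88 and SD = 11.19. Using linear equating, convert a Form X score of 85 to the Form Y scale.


slope = SD_Y / SD_X = 11.19 / 8.41 ~ 1.3306
intercept = mean_Y - slope * mean_X = 74.88 - (11.19 / 8.41) * 44.79 ~ 15.2843
Y = slope * X + intercept. To avoid rounding drift from the rounded slope/intercept, evaluate the equivalent form Y = mean_Y + SD_Y * (X - mean_X) / SD_X at full precision:
Y = 74.88 + 11.19 * (85 - 44.79) / 8.41
Y = 74.88 + 11.19 * 40.21 / 8.41
Y = 74.88 + 449.9499 / 8.41
Y = 74.88 + 53.5018
Y = 128.3818

128.3818


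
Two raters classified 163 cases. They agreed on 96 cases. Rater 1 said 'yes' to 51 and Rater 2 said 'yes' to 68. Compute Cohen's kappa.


P_o = 96/163 = 0.588957
P_e = (51*68 + 112*95) / 26569 = 0.530995
kappa = (P_o - P_e) / (1 - P_e)
kappa = (0.588957 - 0.530995) / (1 - 0.530995)
kappa = 0.1236

0.1236


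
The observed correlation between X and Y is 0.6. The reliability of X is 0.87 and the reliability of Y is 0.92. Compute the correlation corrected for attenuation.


r_corrected = rxy / sqrt(rxx * ryy)
= 0.6 / sqrt(0.87 * 0.92)
= 0.6 / sqrt(0.8004)
= 0.6 / 0.894651
r_corrected = 0.6707

0.6707


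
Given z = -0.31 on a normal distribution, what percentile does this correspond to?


CDF(z) = 0.5 * (1 + erf(z/sqrt(2)))
erf(-0.2192) = -0.2434
CDF = 0.3783
Percentile rank = 0.3783 * 100 = 37.83

37.83


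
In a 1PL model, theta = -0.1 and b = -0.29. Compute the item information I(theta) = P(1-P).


P = 1/(1+exp(-(-0.1--0.29))) = 0.5474
I = P*(1-P) = 0.5474 * 0.4526
I = 0.2478

0.2478


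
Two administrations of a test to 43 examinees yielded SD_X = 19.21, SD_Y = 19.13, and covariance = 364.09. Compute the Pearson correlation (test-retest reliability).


r = cov(X,Y) / (SD_X * SD_Y)
r = 364.09 / (19.21 * 19.13)
r = 364.09 / 367.4873
r = 0.9908

0.9908


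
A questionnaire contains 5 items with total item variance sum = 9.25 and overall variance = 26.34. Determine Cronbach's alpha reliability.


alpha = (k/(k-1)) * (1 - sum(si^2)/s_total^2)
= (5/4) * (1 - 9.25/26.34)
alpha = 0.811

0.811


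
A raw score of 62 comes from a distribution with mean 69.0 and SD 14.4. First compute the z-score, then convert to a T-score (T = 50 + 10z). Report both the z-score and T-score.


z = (X - mean) / SD = (62 - 69.0) / 14.4
z = -7.0 / 14.4
z = -0.4861
T-score = T = 50 + 10z
Carry z at full precision (z = -7.0 / 14.4) into the conversion:
T-score = 50 + 10 * (-7.0 / 14.4) = 50 + -70 / 14.4
T-score = 50 + -4.8611
T-score = 45.1389

45.1389


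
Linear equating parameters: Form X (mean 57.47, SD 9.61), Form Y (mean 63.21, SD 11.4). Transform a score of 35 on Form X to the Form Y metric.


slope = SD_Y / SD_X = 11.4 / 9.61 ~ 1.1863
intercept = mean_Y - slope * mean_X = 63.21 - (11.4 / 9.61) * 57.47 ~ -4.9646
Y = slope * X + intercept. To avoid rounding drift from the rounded slope/intercept, evaluate the equivalent form Y = mean_Y + SD_Y * (X - mean_X) / SD_X at full precision:
Y = 63.21 + 11.4 * (35 - 57.47) / 9.61
Y = 63.21 - 11.4 * 22.47 / 9.61
Y = 63.21 - 256.158 / 9.61
Y = 63.21 - 26.6554
Y = 36.5546

36.5546


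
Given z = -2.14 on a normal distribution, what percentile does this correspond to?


CDF(z) = 0.5 * (1 + erf(z/sqrt(2)))
erf(-1.5132) = -0.9676
CDF = 0.0162
Percentile rank = 0.0162 * 100 = 1.62

1.62


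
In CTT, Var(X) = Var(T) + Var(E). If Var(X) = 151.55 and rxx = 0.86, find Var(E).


var_true = rxx * var_obs = 0.86 * 151.55 = 130.333
var_error = var_obs - var_true
var_error = 151.55 - 130.333
var_error = 21.217

21.217


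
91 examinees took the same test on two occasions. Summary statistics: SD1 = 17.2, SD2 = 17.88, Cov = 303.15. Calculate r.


r = cov(X,Y) / (SD_X * SD_Y)
r = 303.15 / (17.2 * 17.88)
r = 303.15 / 307.536
r = 0.9857

0.9857


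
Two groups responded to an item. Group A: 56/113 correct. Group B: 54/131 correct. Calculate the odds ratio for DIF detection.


Odds_A = 56/57 = 0.9825
Odds_B = 54/77 = 0.7013
OR = Odds_A / Odds_B = 0.9825 / 0.7013
Exactly, OR = (56 * 77) / (57 * 54) = 4312 / 3078
OR = 1.4009

1.4009


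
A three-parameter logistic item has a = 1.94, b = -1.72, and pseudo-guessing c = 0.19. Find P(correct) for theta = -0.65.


logit = 1.94*(-0.65 - -1.72) = 2.0758
P* = 1/(1 + exp(-2.0758)) = 0.8885
P = 0.19 + (1 - 0.19) * 0.8885
P = 0.9097

0.9097


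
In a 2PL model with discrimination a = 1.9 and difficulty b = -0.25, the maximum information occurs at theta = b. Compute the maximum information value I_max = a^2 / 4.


For 2PL, max info at theta = b = -0.25
I_max = a^2 / 4 = 1.9^2 / 4
= 3.61 / 4
I_max = 0.9025

0.9025


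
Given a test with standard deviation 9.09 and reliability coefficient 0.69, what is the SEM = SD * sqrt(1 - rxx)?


SEM = SD * sqrt(1 - rxx)
SEM = 9.09 * sqrt(1 - 0.69)
SEM = 9.09 * sqrt(0.31) = 9.09 * 0.556776
SEM = 5.0611

5.0611


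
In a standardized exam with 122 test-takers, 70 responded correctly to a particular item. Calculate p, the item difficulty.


Item difficulty p = number correct / total examinees
p = 70 / 122
p = 0.5738

0.5738


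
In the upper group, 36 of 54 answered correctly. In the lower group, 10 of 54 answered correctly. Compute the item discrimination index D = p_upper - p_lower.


p_upper = 36/54 = 0.6667
p_lower = 10/54 = 0.1852
D = 0.6667 - 0.1852 = 0.4815

0.4815


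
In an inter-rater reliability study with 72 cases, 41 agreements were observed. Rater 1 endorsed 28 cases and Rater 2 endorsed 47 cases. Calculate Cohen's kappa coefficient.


P_o = 41/72 = 0.569444
P_e = (28*47 + 44*25) / 5184 = 0.466049
kappa = (P_o - P_e) / (1 - P_e)
kappa = (0.569444 - 0.466049) / (1 - 0.466049)
kappa = 0.1936

0.1936


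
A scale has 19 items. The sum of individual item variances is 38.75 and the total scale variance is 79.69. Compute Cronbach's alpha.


alpha = (k/(k-1)) * (1 - sum(si^2)/s_total^2)
= (19/18) * (1 - 38.75/79.69)
alpha = 0.5423

0.5423


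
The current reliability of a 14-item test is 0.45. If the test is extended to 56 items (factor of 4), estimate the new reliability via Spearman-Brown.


r_new = (n * rxx) / (1 + (n-1) * rxx)
r_new = (4 * 0.45) / (1 + 3 * 0.45)
r_new = 1.8 / 2.35
r_new = 0.766

0.766


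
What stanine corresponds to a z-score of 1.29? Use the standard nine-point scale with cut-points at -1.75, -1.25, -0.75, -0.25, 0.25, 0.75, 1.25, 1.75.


Stanine boundaries: [-1.75, -1.25, -0.75, -0.25, 0.25, 0.75, 1.25, 1.75]
z = 1.29
Check each boundary:
  z >= -1.75 -> could be stanine 2
  z >= -1.25 -> could be stanine 3
  z >= -0.75 -> could be stanine 4
  z >= -0.25 -> could be stanine 5
  z >= 0.25 -> could be stanine 6
  z >= 0.75 -> could be stanine 7
  z >= 1.25 -> could be stanine 8
  z < 1.75
Highest qualifying boundary gives stanine = 8

8


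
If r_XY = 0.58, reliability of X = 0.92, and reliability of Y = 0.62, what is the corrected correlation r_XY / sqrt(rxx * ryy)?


r_corrected = rxy / sqrt(rxx * ryy)
= 0.58 / sqrt(0.92 * 0.62)
= 0.58 / sqrt(0.5704)
= 0.58 / 0.755248
r_corrected = 0.768

0.768


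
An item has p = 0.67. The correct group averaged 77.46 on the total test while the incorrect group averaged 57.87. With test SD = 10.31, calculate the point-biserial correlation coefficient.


q = 1 - p = 0.33
rpb = ((M1 - M0) / SD) * sqrt(p * q)
rpb = ((77.46 - 57.87) / 10.31) * sqrt(0.67 * 0.33)
rpb = 0.8934

0.8934


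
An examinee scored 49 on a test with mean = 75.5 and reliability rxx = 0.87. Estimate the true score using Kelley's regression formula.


T_est = rxx * X + (1 - rxx) * mean
T_est = 0.87 * 49 + 0.13 * 75.5
T_est = 42.63 + 9.815
T_est = 52.445

52.445


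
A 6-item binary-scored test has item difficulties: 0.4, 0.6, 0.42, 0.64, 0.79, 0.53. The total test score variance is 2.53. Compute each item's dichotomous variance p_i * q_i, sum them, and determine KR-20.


For each item, compute p_i * q_i:
  Item 1: 0.4 * 0.6 = 0.24
  Item 2: 0.6 * 0.4 = 0.24
  Item 3: 0.42 * 0.58 = 0.2436
  Item 4: 0.64 * 0.36 = 0.2304
  Item 5: 0.79 * 0.21 = 0.1659
  Item 6: 0.53 * 0.47 = 0.2491
Sum(p_i * q_i) = 0.24 + 0.24 + 0.2436 + 0.2304 + 0.1659 + 0.2491 = 1.369
KR-20 = (k/(k-1)) * (1 - Sum(p_i*q_i) / Var_total)
= (6/5) * (1 - 1.369/2.53)
= 1.2 * 0.4589
KR-20 = 0.5507

0.5507


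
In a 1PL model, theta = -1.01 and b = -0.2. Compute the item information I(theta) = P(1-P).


P = 1/(1+exp(-(-1.01--0.2))) = 0.3079
I = P*(1-P) = 0.3079 * 0.6921
I = 0.2131

0.2131


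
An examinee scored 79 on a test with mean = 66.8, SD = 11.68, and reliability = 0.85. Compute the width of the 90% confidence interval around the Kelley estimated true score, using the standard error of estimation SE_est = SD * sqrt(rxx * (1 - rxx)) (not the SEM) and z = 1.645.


True score estimate = 0.85*79 + 0.15*66.8 = 77.17
SE_est = SD * sqrt(rxx * (1 - rxx)) = 11.68 * sqrt(0.85 * 0.15) = 11.68 * sqrt(0.1275) = 4.170594
CI = T_est +/- z * SE_est, so width = 2 * z * SE_est = 2 * 1.645 * 4.170594
Width = 13.7213

13.7213


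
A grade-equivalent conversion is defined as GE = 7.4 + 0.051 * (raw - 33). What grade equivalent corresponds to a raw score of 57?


raw - median = 57 - 33 = 24
slope * diff = 0.051 * 24 = 1.224
GE = 7.4 + 1.224
GE = 8.624

8.624


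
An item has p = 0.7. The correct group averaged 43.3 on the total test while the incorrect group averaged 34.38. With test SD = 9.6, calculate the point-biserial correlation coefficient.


q = 1 - p = 0.3
rpb = ((M1 - M0) / SD) * sqrt(p * q)
rpb = ((43.3 - 34.38) / 9.6) * sqrt(0.7 * 0.3)
rpb = 0.4258

0.4258


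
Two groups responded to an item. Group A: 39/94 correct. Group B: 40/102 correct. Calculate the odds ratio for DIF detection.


Odds_A = 39/55 = 0.7091
Odds_B = 40/62 = 0.6452
OR = Odds_A / Odds_B = 0.7091 / 0.6452
Exactly, OR = (39 * 62) / (55 * 40) = 2418 / 2200
OR = 1.0991

1.0991


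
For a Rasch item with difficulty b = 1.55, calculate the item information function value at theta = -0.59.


P = 1/(1+exp(-(-0.59-1.55))) = 0.1053
I = P*(1-P) = 0.1053 * 0.8947
I = 0.0942

0.0942


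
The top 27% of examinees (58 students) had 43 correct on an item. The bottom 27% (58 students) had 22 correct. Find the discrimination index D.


p_upper = 43/58 = 0.7414
p_lower = 22/58 = 0.3793
D = 0.7414 - 0.3793 = 0.3621

0.3621


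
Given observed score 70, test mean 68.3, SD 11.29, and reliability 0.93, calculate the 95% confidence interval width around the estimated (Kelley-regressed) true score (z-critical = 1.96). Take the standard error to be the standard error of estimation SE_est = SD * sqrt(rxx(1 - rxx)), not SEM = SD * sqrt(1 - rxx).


True score estimate = 0.93*70 + 0.07*68.3 = 69.881
SE_est = SD * sqrt(rxx * (1 - rxx)) = 11.29 * sqrt(0.93 * 0.07) = 11.29 * sqrt(0.0651) = 2.88061
CI = T_est +/- z * SE_est, so width = 2 * z * SE_est = 2 * 1.96 * 2.88061
Width = 11.292

11.292


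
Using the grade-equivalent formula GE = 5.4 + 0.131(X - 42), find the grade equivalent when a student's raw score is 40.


raw - median = 40 - 42 = -2
slope * diff = 0.131 * -2 = -0.262
GE = 5.4 + -0.262
GE = 5.138

5.138


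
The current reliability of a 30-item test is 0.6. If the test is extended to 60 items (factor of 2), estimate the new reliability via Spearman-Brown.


r_new = (n * rxx) / (1 + (n-1) * rxx)
r_new = (2 * 0.6) / (1 + 1 * 0.6)
r_new = 1.2 / 1.6
r_new = 0.75

0.75


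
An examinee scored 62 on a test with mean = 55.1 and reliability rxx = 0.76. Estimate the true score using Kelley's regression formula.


T_est = rxx * X + (1 - rxx) * mean
T_est = 0.76 * 62 + 0.24 * 55.1
T_est = 47.12 + 13.224
T_est = 60.344

60.344


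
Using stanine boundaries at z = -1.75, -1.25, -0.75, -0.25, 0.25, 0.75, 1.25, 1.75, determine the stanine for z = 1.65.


Stanine boundaries: [-1.75, -1.25, -0.75, -0.25, 0.25, 0.75, 1.25, 1.75]
z = 1.65
Check each boundary:
  z >= -1.75 -> could be stanine 2
  z >= -1.25 -> could be stanine 3
  z >= -0.75 -> could be stanine 4
  z >= -0.25 -> could be stanine 5
  z >= 0.25 -> could be stanine 6
  z >= 0.75 -> could be stanine 7
  z >= 1.25 -> could be stanine 8
  z < 1.75
Highest qualifying boundary gives stanine = 8

8


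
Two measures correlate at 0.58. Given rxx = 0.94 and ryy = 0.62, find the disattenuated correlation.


r_corrected = rxy / sqrt(rxx * ryy)
= 0.58 / sqrt(0.94 * 0.62)
= 0.58 / sqrt(0.5828)
= 0.58 / 0.763413
r_corrected = 0.7597

0.7597


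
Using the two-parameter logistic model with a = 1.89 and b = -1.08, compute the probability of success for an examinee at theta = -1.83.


a*(theta - b) = 1.89 * (-1.83 - -1.08) = -1.4175
exp(--1.4175) = 4.1268
P = 1 / (1 + 4.1268)
P = 0.1951

0.1951


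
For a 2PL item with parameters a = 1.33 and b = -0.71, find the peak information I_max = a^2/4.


For 2PL, max info at theta = b = -0.71
I_max = a^2 / 4 = 1.33^2 / 4
= 1.7689 / 4
I_max = 0.4422

0.4422


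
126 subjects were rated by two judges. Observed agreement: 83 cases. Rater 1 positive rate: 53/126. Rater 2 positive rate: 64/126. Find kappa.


P_o = 83/126 = 0.65873
P_e = (53*64 + 73*62) / 15876 = 0.49874
kappa = (P_o - P_e) / (1 - P_e)
kappa = (0.65873 - 0.49874) / (1 - 0.49874)
kappa = 0.3192

0.3192


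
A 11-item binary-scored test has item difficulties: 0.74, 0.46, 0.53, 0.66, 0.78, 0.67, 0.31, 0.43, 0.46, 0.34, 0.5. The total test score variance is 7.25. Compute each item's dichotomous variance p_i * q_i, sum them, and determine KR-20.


For each item, compute p_i * q_i:
  Item 1: 0.74 * 0.26 = 0.1924
  Item 2: 0.46 * 0.54 = 0.2484
  Item 3: 0.53 * 0.47 = 0.2491
  Item 4: 0.66 * 0.34 = 0.2244
  Item 5: 0.78 * 0.22 = 0.1716
  Item 6: 0.67 * 0.33 = 0.2211
  Item 7: 0.31 * 0.69 = 0.2139
  Item 8: 0.43 * 0.57 = 0.2451
  Item 9: 0.46 * 0.54 = 0.2484
  Item 10: 0.34 * 0.66 = 0.2244
  Item 11: 0.5 * 0.5 = 0.25
Sum(p_i * q_i) = 0.1924 + 0.2484 + 0.2491 + 0.2244 + 0.1716 + 0.2211 + 0.2139 + 0.2451 + 0.2484 + 0.2244 + 0.25 = 2.4888
KR-20 = (k/(k-1)) * (1 - Sum(p_i*q_i) / Var_total)
= (11/10) * (1 - 2.4888/7.25)
= 1.1 * 0.6567
KR-20 = 0.7224

0.7224
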